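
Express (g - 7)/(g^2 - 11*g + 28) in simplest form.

Factor: g^2 - 11*g + 28 = (g - 7)*(g - 4)
Cancel the common factor (g - 7).

1/(g - 4)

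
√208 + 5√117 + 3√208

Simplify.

31*√13

√208 = 4*√13; 5√117 = 15*√13; 3√208 = 12*√13
Combine: (4 + 15 + 12)·√13 = 31*√13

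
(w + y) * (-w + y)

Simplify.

-w^2 + y^2

Telescope via difference of squares: (y+w)(y-w) = -w^2 + y^2.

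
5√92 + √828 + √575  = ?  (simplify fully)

5√92 = 10*√23; √828 = 6*√23; √575 = 5*√23
Combine: (10 + 6 + 5)·√23 = 21*√23

21*√23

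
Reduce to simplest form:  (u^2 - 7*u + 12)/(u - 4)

u - 3

Factor: u^2 - 7*u + 12 = (u - 4)*(u - 3)
Cancel the common factor (u - 4).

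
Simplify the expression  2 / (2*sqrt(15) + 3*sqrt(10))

(-2*sqrt(15) + 3*sqrt(10))/15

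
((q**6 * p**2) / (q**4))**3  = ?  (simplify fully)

p**6*q**6

Inside the bracket: q**2 * p**2
Raise to the power 3: q**6 * p**6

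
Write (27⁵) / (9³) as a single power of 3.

3^9

27⁵ = 3^15; 9³ = 3^6
Combine exponents: 3^9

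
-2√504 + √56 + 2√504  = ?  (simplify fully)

2√504 = 12*√14; √56 = 2*√14; 2√504 = 12*√14
Combine: (-12 + 2 + 12)·√14 = 2*√14

2*√14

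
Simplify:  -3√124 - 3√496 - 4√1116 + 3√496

3√124 = 6*√31; 3√496 = 12*√31; 4√1116 = 24*√31; 3√496 = 12*√31
Combine: (-6 - 12 - 24 + 12)·√31 = -30*√31

-30*√31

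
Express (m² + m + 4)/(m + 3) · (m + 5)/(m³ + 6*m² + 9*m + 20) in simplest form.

1/(m + 3)

Factor: m³ + 6*m² + 9*m + 20 = (m + 5)·(m² + m + 4)
Cancel the common factors (m² + m + 4), (m + 5).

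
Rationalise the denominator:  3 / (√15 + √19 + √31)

Group as (√15 + √31) + √19; multiply by (√15 + √31) - √19, then rationalise the remaining surd.

(-2*√8835 + 3*√31 + 27*√19 + 35*√15)/377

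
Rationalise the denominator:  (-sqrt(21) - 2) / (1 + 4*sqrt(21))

(-82 - 7*sqrt(21))/335

Multiply numerator and denominator by -4*sqrt(21) + 1.
Denominator becomes -335; numerator becomes 7*sqrt(21) + 82.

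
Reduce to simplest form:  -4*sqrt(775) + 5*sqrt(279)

-5*sqrt(31)

4*sqrt(775) = 20*sqrt(31); 5*sqrt(279) = 15*sqrt(31)
Combine: (-20 + 15)·sqrt(31) = -5*sqrt(31)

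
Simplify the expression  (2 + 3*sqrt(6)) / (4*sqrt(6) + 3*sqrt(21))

Multiply numerator and denominator by -3*sqrt(21) + 4*sqrt(6).
Denominator becomes -93; numerator becomes -27*sqrt(14) - 6*sqrt(21) + 8*sqrt(6) + 72.

(-72 - 8*sqrt(6) + 6*sqrt(21) + 27*sqrt(14))/93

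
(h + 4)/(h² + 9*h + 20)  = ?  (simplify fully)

1/(h + 5)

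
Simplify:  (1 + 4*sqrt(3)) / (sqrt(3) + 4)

Multiply numerator and denominator by -sqrt(3) + 4.
Denominator becomes 13; numerator becomes -8 + 15*sqrt(3).

(-8 + 15*sqrt(3))/13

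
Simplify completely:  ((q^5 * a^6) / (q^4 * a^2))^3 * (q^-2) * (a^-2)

Inside the bracket: q^1 * a^4
Raise to the power 3: q^3 * a^12
Multiply by (q^-2) * (a^-2): add exponents.

a^10*q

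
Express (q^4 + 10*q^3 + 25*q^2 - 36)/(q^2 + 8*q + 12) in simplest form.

Factor: q^4 + 10*q^3 + 25*q^2 - 36 = (q - 1)*(q + 2)*(q + 6)*(q + 3);  q^2 + 8*q + 12 = (q + 2)*(q + 6)
Cancel the common factors (q + 2), (q + 6).

q^2 + 2*q - 3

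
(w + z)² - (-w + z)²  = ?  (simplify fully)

4*w*z

Binomially expand both and collect terms in z, w.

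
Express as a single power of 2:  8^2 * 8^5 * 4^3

2^27

8^2 = 2^6; 8^5 = 2^15; 4^3 = 2^6
Combine exponents: 2^27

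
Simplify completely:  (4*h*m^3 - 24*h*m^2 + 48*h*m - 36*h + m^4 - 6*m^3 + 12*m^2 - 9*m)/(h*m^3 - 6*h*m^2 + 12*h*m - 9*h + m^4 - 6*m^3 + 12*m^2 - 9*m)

Factor: 4*h*m^3 - 24*h*m^2 + 48*h*m - 36*h + m^4 - 6*m^3 + 12*m^2 - 9*m = (4*h + m)*(m - 3)*(m^2 - 3*m + 3);  h*m^3 - 6*h*m^2 + 12*h*m - 9*h + m^4 - 6*m^3 + 12*m^2 - 9*m = (m^2 - 3*m + 3)*(m - 3)*(h + m)
Cancel the common factors (m^2 - 3*m + 3), (m - 3).

(4*h + m)/(h + m)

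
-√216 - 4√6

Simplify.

-10*√6

√216 = 6*√6; 4√6 = 4*√6
Combine: (-6 - 4)·√6 = -10*√6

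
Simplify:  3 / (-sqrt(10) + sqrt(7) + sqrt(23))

(-30*sqrt(10) - 9*sqrt(23) + 39*sqrt(7) + 3*sqrt(1610))/122

Group as (sqrt(7) + sqrt(23)) - sqrt(10); multiply by (sqrt(7) + sqrt(23)) + sqrt(10), then rationalise the remaining surd.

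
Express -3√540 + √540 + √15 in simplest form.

-11*√15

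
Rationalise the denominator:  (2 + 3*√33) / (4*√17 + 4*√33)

(-3*√561 - 2*√17 + 2*√33 + 99)/64

Multiply numerator and denominator by -4*√17 + 4*√33.
Denominator becomes 256; numerator becomes -12*√561 - 8*√17 + 8*√33 + 396.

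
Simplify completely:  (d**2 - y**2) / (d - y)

d + y

d**2 - y**2 factors as -(-d + y)*(d + y).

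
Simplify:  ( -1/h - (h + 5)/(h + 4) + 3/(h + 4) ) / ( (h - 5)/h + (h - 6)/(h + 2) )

Numerator: -1/h - (h + 5)/(h + 4) + 3/(h + 4) = (-h**2 - 3*h - 4)/(h**2 + 4*h)
Denominator: (h - 5)/h + (h - 6)/(h + 2) = (2*h**2 - 9*h - 10)/(h**2 + 2*h)
Divide: ((-h**2 - 3*h - 4)/(h**2 + 4*h)) · ((h**2 + 2*h)/(2*h**2 - 9*h - 10)) = (-h**3 - 5*h**2 - 10*h - 8)/(2*h**3 - h**2 - 46*h - 40)

(-h**3 - 5*h**2 - 10*h - 8)/(2*h**3 - h**2 - 46*h - 40)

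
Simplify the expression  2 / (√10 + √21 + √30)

Group as (√10 + √21) + √30; multiply by (√10 + √21) - √30, then rationalise the remaining surd.

(-120*√7 + 2*√30 + 38*√21 + 82*√10)/839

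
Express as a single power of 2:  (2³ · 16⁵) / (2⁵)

2^18

2³ = 2^3; 16⁵ = 2^20; 2⁵ = 2^5
Combine exponents: 2^18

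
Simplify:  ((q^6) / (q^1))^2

q^10

Inside the bracket: q^5
Raise to the power 2: q^10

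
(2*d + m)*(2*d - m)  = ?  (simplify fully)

Product of conjugates: (P+Q)(P-Q) = P^2 - Q^2.

4*d^2 - m^2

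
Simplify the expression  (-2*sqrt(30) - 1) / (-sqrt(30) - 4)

(-sqrt(30) + 8)/2

Multiply numerator and denominator by -4 + sqrt(30).
Denominator becomes -14; numerator becomes -56 + 7*sqrt(30).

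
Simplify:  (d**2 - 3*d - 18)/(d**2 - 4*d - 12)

Factor: d**2 - 3*d - 18 = (d + 3)*(d - 6);  d**2 - 4*d - 12 = (d - 6)*(d + 2)
Cancel the common factor (d - 6).

(d + 3)/(d + 2)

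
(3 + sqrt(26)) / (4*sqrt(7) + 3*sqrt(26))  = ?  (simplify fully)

(-4*sqrt(182) - 12*sqrt(7) + 9*sqrt(26) + 78)/122

Multiply numerator and denominator by -4*sqrt(7) + 3*sqrt(26).
Denominator becomes 122; numerator becomes -4*sqrt(182) - 12*sqrt(7) + 9*sqrt(26) + 78.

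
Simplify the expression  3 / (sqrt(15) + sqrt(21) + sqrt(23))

(-18*sqrt(805) + 39*sqrt(23) + 51*sqrt(21) + 87*sqrt(15))/1091

Group as (sqrt(15) + sqrt(21)) + sqrt(23); multiply by (sqrt(15) + sqrt(21)) - sqrt(23), then rationalise the remaining surd.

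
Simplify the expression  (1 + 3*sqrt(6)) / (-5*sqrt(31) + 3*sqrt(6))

Multiply numerator and denominator by 3*sqrt(6) + 5*sqrt(31).
Denominator becomes -721; numerator becomes 3*sqrt(6) + 5*sqrt(31) + 54 + 15*sqrt(186).

(-15*sqrt(186) - 54 - 5*sqrt(31) - 3*sqrt(6))/721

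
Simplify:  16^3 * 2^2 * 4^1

2^16

16^3 = 2^12; 2^2 = 2^2; 4^1 = 2^2
Combine exponents: 2^16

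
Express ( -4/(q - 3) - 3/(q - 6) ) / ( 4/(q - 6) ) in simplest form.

(-7*q + 33)/(4*q - 12)

Numerator: -4/(q - 3) - 3/(q - 6) = (-7*q + 33)/(q**2 - 9*q + 18)
Denominator: 4/(q - 6) = 4/(q - 6)
Divide: ((-7*q + 33)/(q**2 - 9*q + 18)) · (q/4 - 3/2) = (-7*q + 33)/(4*q - 12)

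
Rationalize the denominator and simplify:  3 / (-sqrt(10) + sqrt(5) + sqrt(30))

(-21*sqrt(5) - 12*sqrt(15) + 15*sqrt(10) + 9*sqrt(30))/5

Group as (sqrt(5) + sqrt(30)) - sqrt(10); multiply by (sqrt(5) + sqrt(30)) + sqrt(10), then rationalise the remaining surd.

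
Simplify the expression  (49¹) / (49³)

7^(-4)

49¹ = 7^2; 49³ = 7^6
Combine exponents: 7^(-4)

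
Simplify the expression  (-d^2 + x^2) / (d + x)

-d^2 + x^2 factors as (-d + x)*(d + x).

-d + x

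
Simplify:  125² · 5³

5^9

125² = 5^6; 5³ = 5^3
Combine exponents: 5^9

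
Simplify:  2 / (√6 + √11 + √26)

Group as (√6 + √11) + √26; multiply by (√6 + √11) - √26, then rationalise the remaining surd.

(-8*√429 - 18*√26 + 42*√11 + 62*√6)/183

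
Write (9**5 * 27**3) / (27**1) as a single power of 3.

3**16

9**5 = 3**10; 27**3 = 3**9; 27**1 = 3**3
Combine exponents: 3**16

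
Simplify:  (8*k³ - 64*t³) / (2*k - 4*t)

Apply the difference-of-cubes factorisation and cancel (2*k - 4*t).

4*k² + 8*k*t + 16*t²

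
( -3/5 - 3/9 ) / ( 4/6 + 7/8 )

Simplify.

Numerator: -3/5 - 3/9 = -14/15
Denominator: 4/6 + 7/8 = 37/24
Divide: (-14/15) · (24/37) = -112/185

-112/185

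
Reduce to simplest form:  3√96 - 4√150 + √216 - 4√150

3√96 = 12*√6; 4√150 = 20*√6; √216 = 6*√6; 4√150 = 20*√6
Combine: (12 - 20 + 6 - 20)·√6 = -22*√6

-22*√6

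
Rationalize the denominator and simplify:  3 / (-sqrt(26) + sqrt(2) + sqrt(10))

(-21*sqrt(26) - 27*sqrt(10) - 51*sqrt(2) - 6*sqrt(130))/58

Group as (sqrt(2) + sqrt(10)) - sqrt(26); multiply by (sqrt(2) + sqrt(10)) + sqrt(26), then rationalise the remaining surd.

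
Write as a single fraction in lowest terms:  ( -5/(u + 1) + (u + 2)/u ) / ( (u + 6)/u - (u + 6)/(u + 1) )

(u^2 - 2*u + 2)/(u + 6)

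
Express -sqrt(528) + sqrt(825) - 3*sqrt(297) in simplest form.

sqrt(528) = 4*sqrt(33); sqrt(825) = 5*sqrt(33); 3*sqrt(297) = 9*sqrt(33)
Combine: (-4 + 5 - 9)·sqrt(33) = -8*sqrt(33)

-8*sqrt(33)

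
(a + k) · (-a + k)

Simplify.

Telescope via difference of squares: (k+a)(k-a) = -a² + k².

-a² + k²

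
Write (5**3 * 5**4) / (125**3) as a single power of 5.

5**(-2)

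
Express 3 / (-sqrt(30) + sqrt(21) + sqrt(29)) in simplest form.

Group as (sqrt(21) + sqrt(29)) - sqrt(30); multiply by (sqrt(21) + sqrt(29)) + sqrt(30), then rationalise the remaining surd.

(-30*sqrt(30) + 33*sqrt(29) + 57*sqrt(21) + 9*sqrt(2030))/1018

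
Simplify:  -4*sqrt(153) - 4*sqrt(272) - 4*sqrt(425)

4*sqrt(153) = 12*sqrt(17); 4*sqrt(272) = 16*sqrt(17); 4*sqrt(425) = 20*sqrt(17)
Combine: (-12 - 16 - 20)·sqrt(17) = -48*sqrt(17)

-48*sqrt(17)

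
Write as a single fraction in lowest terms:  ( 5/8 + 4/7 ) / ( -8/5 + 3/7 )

-335/328

Numerator: 5/8 + 4/7 = 67/56
Denominator: -8/5 + 3/7 = -41/35
Divide: (67/56) · (-35/41) = -335/328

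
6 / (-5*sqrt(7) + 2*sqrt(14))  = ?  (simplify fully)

(-30*sqrt(7) - 12*sqrt(14))/119

Multiply numerator and denominator by 2*sqrt(14) + 5*sqrt(7).
Denominator becomes -119; numerator becomes 12*sqrt(14) + 30*sqrt(7).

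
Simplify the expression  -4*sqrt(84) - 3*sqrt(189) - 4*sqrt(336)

-33*sqrt(21)

4*sqrt(84) = 8*sqrt(21); 3*sqrt(189) = 9*sqrt(21); 4*sqrt(336) = 16*sqrt(21)
Combine: (-8 - 9 - 16)·sqrt(21) = -33*sqrt(21)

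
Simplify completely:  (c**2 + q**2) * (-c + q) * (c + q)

Pair the conjugate factors: (q+c)(q-c) = -c**2 + q**2, then repeat with the next factor.

-c**4 + q**4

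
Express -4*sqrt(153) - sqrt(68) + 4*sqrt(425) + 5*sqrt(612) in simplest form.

4*sqrt(153) = 12*sqrt(17); sqrt(68) = 2*sqrt(17); 4*sqrt(425) = 20*sqrt(17); 5*sqrt(612) = 30*sqrt(17)
Combine: (-12 - 2 + 20 + 30)·sqrt(17) = 36*sqrt(17)

36*sqrt(17)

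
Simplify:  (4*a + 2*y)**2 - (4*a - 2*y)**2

Only the odd-power cross terms survive.

32*a*y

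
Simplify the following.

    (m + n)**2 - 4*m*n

(m - n)**2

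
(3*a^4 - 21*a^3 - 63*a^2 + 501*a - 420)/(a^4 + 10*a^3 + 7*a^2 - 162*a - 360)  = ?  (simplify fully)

Factor: 3*a^4 - 21*a^3 - 63*a^2 + 501*a - 420 = 3*(a - 4)*(a - 7)*(a - 1)*(a + 5);  a^4 + 10*a^3 + 7*a^2 - 162*a - 360 = (a + 3)*(a - 4)*(a + 5)*(a + 6)
Cancel the common factors (a + 5), (a - 4).

(3*a^2 - 24*a + 21)/(a^2 + 9*a + 18)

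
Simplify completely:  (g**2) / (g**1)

Quotient: g**1

g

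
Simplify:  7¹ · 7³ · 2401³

7¹ = 7^1; 7³ = 7^3; 2401³ = 7^12
Combine exponents: 7^16

7^16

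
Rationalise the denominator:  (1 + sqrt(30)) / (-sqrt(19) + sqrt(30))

Multiply numerator and denominator by sqrt(19) + sqrt(30).
Denominator becomes 11; numerator becomes sqrt(19) + sqrt(30) + sqrt(570) + 30.

(sqrt(19) + sqrt(30) + sqrt(570) + 30)/11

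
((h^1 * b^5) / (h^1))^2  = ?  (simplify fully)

Inside the bracket: b^5
Raise to the power 2: b^10

b^10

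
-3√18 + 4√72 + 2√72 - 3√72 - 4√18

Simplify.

-3*√2

3√18 = 9*√2; 4√72 = 24*√2; 2√72 = 12*√2; 3√72 = 18*√2; 4√18 = 12*√2
Combine: (-9 + 24 + 12 - 18 - 12)·√2 = -3*√2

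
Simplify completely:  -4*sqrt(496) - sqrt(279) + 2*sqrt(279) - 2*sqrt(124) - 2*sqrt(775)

-27*sqrt(31)

4*sqrt(496) = 16*sqrt(31); sqrt(279) = 3*sqrt(31); 2*sqrt(279) = 6*sqrt(31); 2*sqrt(124) = 4*sqrt(31); 2*sqrt(775) = 10*sqrt(31)
Combine: (-16 - 3 + 6 - 4 - 10)·sqrt(31) = -27*sqrt(31)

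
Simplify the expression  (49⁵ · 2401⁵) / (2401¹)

7^26

49⁵ = 7^10; 2401⁵ = 7^20; 2401¹ = 7^4
Combine exponents: 7^26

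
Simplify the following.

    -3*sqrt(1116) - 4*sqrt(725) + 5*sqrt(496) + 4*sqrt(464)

-4*sqrt(29) + 2*sqrt(31)

3*sqrt(1116) = 18*sqrt(31); 4*sqrt(725) = 20*sqrt(29); 5*sqrt(496) = 20*sqrt(31); 4*sqrt(464) = 16*sqrt(29)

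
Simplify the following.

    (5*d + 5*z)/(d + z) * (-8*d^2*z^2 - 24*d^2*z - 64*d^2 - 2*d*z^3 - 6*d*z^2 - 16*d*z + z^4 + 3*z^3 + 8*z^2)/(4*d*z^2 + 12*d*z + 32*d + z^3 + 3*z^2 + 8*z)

(-40*d^2 - 10*d*z + 5*z^2)/(4*d + z)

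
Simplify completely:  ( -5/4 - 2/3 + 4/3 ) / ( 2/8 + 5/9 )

-21/29

Numerator: -5/4 - 2/3 + 4/3 = -7/12
Denominator: 2/8 + 5/9 = 29/36
Divide: (-7/12) · (36/29) = -21/29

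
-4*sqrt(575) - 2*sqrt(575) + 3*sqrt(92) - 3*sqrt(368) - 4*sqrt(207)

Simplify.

-48*sqrt(23)

4*sqrt(575) = 20*sqrt(23); 2*sqrt(575) = 10*sqrt(23); 3*sqrt(92) = 6*sqrt(23); 3*sqrt(368) = 12*sqrt(23); 4*sqrt(207) = 12*sqrt(23)
Combine: (-20 - 10 + 6 - 12 - 12)·sqrt(23) = -48*sqrt(23)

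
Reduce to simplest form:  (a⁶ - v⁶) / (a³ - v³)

a⁶ - v⁶ factors as -(-a + v)*(a + v)*(a² - a*v + v²)*(a² + a*v + v²).

a³ + v³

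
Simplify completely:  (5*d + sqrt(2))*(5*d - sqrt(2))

(5*d)^2 - (sqrt(2))^2 = 25*d^2 - 2.

25*d^2 - 2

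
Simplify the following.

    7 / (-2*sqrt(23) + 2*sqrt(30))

(sqrt(23) + sqrt(30))/2

Multiply numerator and denominator by 2*sqrt(23) + 2*sqrt(30).
Denominator becomes 28; numerator becomes 14*sqrt(23) + 14*sqrt(30).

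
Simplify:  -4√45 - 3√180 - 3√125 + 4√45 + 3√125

4√45 = 12*√5; 3√180 = 18*√5; 3√125 = 15*√5; 4√45 = 12*√5; 3√125 = 15*√5
Combine: (-12 - 18 - 15 + 12 + 15)·√5 = -18*√5

-18*√5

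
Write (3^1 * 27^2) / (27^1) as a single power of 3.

3^4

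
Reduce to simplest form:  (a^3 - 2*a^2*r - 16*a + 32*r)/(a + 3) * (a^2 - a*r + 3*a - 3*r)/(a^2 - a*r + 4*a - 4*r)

a^2 - 2*a*r - 4*a + 8*r

Factor: a^3 - 2*a^2*r - 16*a + 32*r = (a + 4)*(a - 4)*(a - 2*r);  a^2 - a*r + 3*a - 3*r = (a + 3)*(a - r);  a^2 - a*r + 4*a - 4*r = (a + 4)*(a - r)
Cancel the common factors (a + 3), (a + 4), (a - r).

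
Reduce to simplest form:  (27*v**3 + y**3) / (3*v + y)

Factor as (a+b)(a**2-ab+b**2) with a=(3*v), b=y.

9*v**2 - 3*v*y + y**2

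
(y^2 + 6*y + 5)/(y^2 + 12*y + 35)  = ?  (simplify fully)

Factor: y^2 + 6*y + 5 = (y + 1)*(y + 5);  y^2 + 12*y + 35 = (y + 5)*(y + 7)
Cancel the common factor (y + 5).

(y + 1)/(y + 7)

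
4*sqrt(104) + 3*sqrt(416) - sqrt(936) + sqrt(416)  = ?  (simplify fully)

4*sqrt(104) = 8*sqrt(26); 3*sqrt(416) = 12*sqrt(26); sqrt(936) = 6*sqrt(26); sqrt(416) = 4*sqrt(26)
Combine: (8 + 12 - 6 + 4)·sqrt(26) = 18*sqrt(26)

18*sqrt(26)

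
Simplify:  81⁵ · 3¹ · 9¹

3^23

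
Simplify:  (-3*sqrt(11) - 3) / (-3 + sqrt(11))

-21 - 6*sqrt(11)

Multiply numerator and denominator by -sqrt(11) - 3.
Denominator becomes -2; numerator becomes 12*sqrt(11) + 42.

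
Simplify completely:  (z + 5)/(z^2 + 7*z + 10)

Factor: z^2 + 7*z + 10 = (z + 5)*(z + 2)
Cancel the common factor (z + 5).

1/(z + 2)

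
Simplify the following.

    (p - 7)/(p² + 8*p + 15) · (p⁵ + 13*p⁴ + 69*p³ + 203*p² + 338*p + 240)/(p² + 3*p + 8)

p² - 5*p - 14

Factor: p² + 8*p + 15 = (p + 3)·(p + 5);  p⁵ + 13*p⁴ + 69*p³ + 203*p² + 338*p + 240 = (p² + 3*p + 8)·(p + 2)·(p + 3)·(p + 5)
Cancel the common factors (p² + 3*p + 8), (p + 3), (p + 5).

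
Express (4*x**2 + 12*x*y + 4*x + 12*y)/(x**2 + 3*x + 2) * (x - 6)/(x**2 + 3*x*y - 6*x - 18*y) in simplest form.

4/(x + 2)

Factor: 4*x**2 + 12*x*y + 4*x + 12*y = 4*(x + 1)*(x + 3*y);  x**2 + 3*x + 2 = (x + 2)*(x + 1);  x**2 + 3*x*y - 6*x - 18*y = (x + 3*y)*(x - 6)
Cancel the common factors (x + 3*y), (x + 1), (x - 6).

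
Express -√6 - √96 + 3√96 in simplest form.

7*√6

√6 = √6; √96 = 4*√6; 3√96 = 12*√6
Combine: (-1 - 4 + 12)·√6 = 7*√6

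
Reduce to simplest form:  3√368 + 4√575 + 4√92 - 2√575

3√368 = 12*√23; 4√575 = 20*√23; 4√92 = 8*√23; 2√575 = 10*√23
Combine: (12 + 20 + 8 - 10)·√23 = 30*√23

30*√23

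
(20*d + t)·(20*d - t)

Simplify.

400*d² - t²

Difference of squares with P = 20*d, Q = t.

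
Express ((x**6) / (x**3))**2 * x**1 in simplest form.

x**7

Inside the bracket: x**3
Raise to the power 2: x**6
Multiply by x**1: add exponents.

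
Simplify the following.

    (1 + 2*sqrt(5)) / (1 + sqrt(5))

Multiply numerator and denominator by -sqrt(5) + 1.
Denominator becomes -4; numerator becomes -9 + sqrt(5).

(-sqrt(5) + 9)/4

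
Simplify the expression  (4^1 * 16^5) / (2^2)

4^1 = 2^2; 16^5 = 2^20; 2^2 = 2^2
Combine exponents: 2^20

2^20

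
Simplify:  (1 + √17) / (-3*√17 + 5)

Multiply numerator and denominator by 5 + 3*√17.
Denominator becomes -128; numerator becomes 8*√17 + 56.

(-7 - √17)/16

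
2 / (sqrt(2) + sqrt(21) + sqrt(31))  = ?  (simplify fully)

(-sqrt(1302) - 4*sqrt(31) + 6*sqrt(21) + 25*sqrt(2))/26

Group as (sqrt(2) + sqrt(31)) + sqrt(21); multiply by (sqrt(2) + sqrt(31)) - sqrt(21), then rationalise the remaining surd.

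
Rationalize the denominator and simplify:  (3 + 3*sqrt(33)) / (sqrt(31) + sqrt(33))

(-3*sqrt(1023) - 3*sqrt(31) + 3*sqrt(33) + 99)/2

Multiply numerator and denominator by -sqrt(31) + sqrt(33).
Denominator becomes 2; numerator becomes -3*sqrt(1023) - 3*sqrt(31) + 3*sqrt(33) + 99.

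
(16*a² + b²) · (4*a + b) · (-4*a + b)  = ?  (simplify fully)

-256*a⁴ + b⁴

Pair the conjugate factors: (b+(4*a))(b-(4*a)) = -16*a² + b², then repeat with the next factor.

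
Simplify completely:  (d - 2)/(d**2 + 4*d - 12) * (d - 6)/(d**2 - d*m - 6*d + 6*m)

Factor: d**2 + 4*d - 12 = (d - 2)*(d + 6);  d**2 - d*m - 6*d + 6*m = (d - 6)*(d - m)
Cancel the common factors (d - 6), (d - 2).

1/(d**2 - d*m + 6*d - 6*m)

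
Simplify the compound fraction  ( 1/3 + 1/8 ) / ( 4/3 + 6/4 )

Numerator: 1/3 + 1/8 = 11/24
Denominator: 4/3 + 6/4 = 17/6
Divide: (11/24) · (6/17) = 11/68

11/68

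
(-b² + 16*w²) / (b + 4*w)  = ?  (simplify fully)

-b + 4*w

Difference of squares: factor out (b + 4*w).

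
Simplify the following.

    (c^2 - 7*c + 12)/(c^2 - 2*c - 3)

Factor: c^2 - 7*c + 12 = (c - 3)*(c - 4);  c^2 - 2*c - 3 = (c - 3)*(c + 1)
Cancel the common factor (c - 3).

(c - 4)/(c + 1)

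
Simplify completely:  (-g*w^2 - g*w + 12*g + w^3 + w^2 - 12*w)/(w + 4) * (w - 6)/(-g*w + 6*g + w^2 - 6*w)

w - 3

Factor: -g*w^2 - g*w + 12*g + w^3 + w^2 - 12*w = (w + 4)*(-g + w)*(w - 3);  -g*w + 6*g + w^2 - 6*w = (w - 6)*(-g + w)
Cancel the common factors (w - 6), (w + 4), (-g + w).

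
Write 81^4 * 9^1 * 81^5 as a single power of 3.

81^4 = 3^16; 9^1 = 3^2; 81^5 = 3^20
Combine exponents: 3^38

3^38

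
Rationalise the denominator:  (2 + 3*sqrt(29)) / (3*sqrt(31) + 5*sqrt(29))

Multiply numerator and denominator by -3*sqrt(31) + 5*sqrt(29).
Denominator becomes 446; numerator becomes -9*sqrt(899) - 6*sqrt(31) + 10*sqrt(29) + 435.

(-9*sqrt(899) - 6*sqrt(31) + 10*sqrt(29) + 435)/446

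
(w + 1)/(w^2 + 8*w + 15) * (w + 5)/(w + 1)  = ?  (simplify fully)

Factor: w^2 + 8*w + 15 = (w + 3)*(w + 5)
Cancel the common factors (w + 5), (w + 1).

1/(w + 3)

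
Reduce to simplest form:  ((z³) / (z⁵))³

Inside the bracket: (z^-2)
Raise to the power 3: (z^-6)

z^(-6)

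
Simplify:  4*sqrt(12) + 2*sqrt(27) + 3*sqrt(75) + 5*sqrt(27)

44*sqrt(3)

4*sqrt(12) = 8*sqrt(3); 2*sqrt(27) = 6*sqrt(3); 3*sqrt(75) = 15*sqrt(3); 5*sqrt(27) = 15*sqrt(3)
Combine: (8 + 6 + 15 + 15)·sqrt(3) = 44*sqrt(3)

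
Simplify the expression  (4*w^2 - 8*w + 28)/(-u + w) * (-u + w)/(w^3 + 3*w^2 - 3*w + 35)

4/(w + 5)

Factor: 4*w^2 - 8*w + 28 = 4*(w^2 - 2*w + 7);  w^3 + 3*w^2 - 3*w + 35 = (w^2 - 2*w + 7)*(w + 5)
Cancel the common factors (w^2 - 2*w + 7), (-u + w).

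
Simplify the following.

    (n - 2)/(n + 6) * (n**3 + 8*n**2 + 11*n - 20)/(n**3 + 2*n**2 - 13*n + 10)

Factor: n**3 + 8*n**2 + 11*n - 20 = (n - 1)*(n + 4)*(n + 5);  n**3 + 2*n**2 - 13*n + 10 = (n + 5)*(n - 2)*(n - 1)
Cancel the common factors (n + 5), (n - 1), (n - 2).

(n + 4)/(n + 6)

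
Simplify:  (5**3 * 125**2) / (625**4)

5**3 = 5**3; 125**2 = 5**6; 625**4 = 5**16
Combine exponents: 5**(-7)

5**(-7)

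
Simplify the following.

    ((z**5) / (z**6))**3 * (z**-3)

z**(-6)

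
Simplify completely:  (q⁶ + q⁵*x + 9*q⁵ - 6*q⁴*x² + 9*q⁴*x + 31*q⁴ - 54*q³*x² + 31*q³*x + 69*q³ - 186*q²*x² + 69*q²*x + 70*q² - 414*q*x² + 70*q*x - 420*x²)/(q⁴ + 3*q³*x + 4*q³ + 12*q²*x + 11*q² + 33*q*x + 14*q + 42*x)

q² - 2*q*x + 5*q - 10*x

Factor: q⁶ + q⁵*x + 9*q⁵ - 6*q⁴*x² + 9*q⁴*x + 31*q⁴ - 54*q³*x² + 31*q³*x + 69*q³ - 186*q²*x² + 69*q²*x + 70*q² - 414*q*x² + 70*q*x - 420*x² = (q - 2*x)·(q + 2)·(q + 5)·(q² + 2*q + 7)·(q + 3*x);  q⁴ + 3*q³*x + 4*q³ + 12*q²*x + 11*q² + 33*q*x + 14*q + 42*x = (q² + 2*q + 7)·(q + 2)·(q + 3*x)
Cancel the common factors (q² + 2*q + 7), (q + 2), (q + 3*x).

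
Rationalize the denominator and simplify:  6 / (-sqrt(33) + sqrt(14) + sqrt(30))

(-66*sqrt(33) + 102*sqrt(30) + 294*sqrt(14) + 72*sqrt(385))/1559

Group as (sqrt(14) + sqrt(30)) - sqrt(33); multiply by (sqrt(14) + sqrt(30)) + sqrt(33), then rationalise the remaining surd.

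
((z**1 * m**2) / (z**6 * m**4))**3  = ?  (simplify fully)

Inside the bracket: (z**-5) * (m**-2)
Raise to the power 3: (z**-15) * (m**-6)

1/(m**6*z**15)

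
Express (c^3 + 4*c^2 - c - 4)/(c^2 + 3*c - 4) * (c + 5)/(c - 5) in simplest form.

(c^2 + 6*c + 5)/(c - 5)

Factor: c^3 + 4*c^2 - c - 4 = (c + 4)*(c - 1)*(c + 1);  c^2 + 3*c - 4 = (c + 4)*(c - 1)
Cancel the common factors (c + 4), (c - 1).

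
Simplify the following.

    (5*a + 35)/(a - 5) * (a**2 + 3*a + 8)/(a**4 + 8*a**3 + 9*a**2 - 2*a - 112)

5/(a**2 - 7*a + 10)

Factor: 5*a + 35 = 5*(a + 7);  a**4 + 8*a**3 + 9*a**2 - 2*a - 112 = (a**2 + 3*a + 8)*(a + 7)*(a - 2)
Cancel the common factors (a**2 + 3*a + 8), (a + 7).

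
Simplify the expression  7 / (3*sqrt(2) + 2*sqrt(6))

Multiply numerator and denominator by -3*sqrt(2) + 2*sqrt(6).
Denominator becomes 6; numerator becomes -21*sqrt(2) + 14*sqrt(6).

(-21*sqrt(2) + 14*sqrt(6))/6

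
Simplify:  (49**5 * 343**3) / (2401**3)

49**5 = 7**10; 343**3 = 7**9; 2401**3 = 7**12
Combine exponents: 7**7

7**7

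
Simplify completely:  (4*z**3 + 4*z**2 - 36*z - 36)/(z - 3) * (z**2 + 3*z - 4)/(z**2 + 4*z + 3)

4*z**2 + 12*z - 16

Factor: 4*z**3 + 4*z**2 - 36*z - 36 = 4*(z + 1)*(z + 3)*(z - 3);  z**2 + 3*z - 4 = (z + 4)*(z - 1);  z**2 + 4*z + 3 = (z + 1)*(z + 3)
Cancel the common factors (z - 3), (z + 3), (z + 1).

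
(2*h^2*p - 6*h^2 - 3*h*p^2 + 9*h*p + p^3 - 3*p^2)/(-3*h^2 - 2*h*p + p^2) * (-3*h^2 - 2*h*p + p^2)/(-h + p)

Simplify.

Factor: 2*h^2*p - 6*h^2 - 3*h*p^2 + 9*h*p + p^3 - 3*p^2 = (-2*h + p)*(-h + p)*(p - 3);  -3*h^2 - 2*h*p + p^2 = (-3*h + p)*(h + p);  -3*h^2 - 2*h*p + p^2 = (h + p)*(-3*h + p)
Cancel the common factors (-3*h + p), (h + p), (-h + p).

-2*h*p + 6*h + p^2 - 3*p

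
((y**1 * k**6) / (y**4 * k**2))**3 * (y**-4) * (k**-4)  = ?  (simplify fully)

Inside the bracket: (y**-3) * k**4
Raise to the power 3: (y**-9) * k**12
Multiply by (y**-4) * (k**-4): add exponents.

k**8/y**13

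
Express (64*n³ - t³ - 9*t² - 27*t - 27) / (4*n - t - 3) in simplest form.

(4*n)^3 - (t + 3)^3 = (4*n - t - 3)(16*n² + 4*n*t + 12*n + t² + 6*t + 9).

16*n² + 4*n*t + 12*n + t² + 6*t + 9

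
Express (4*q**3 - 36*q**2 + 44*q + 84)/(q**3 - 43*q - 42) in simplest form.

(4*q - 12)/(q + 6)

Factor: 4*q**3 - 36*q**2 + 44*q + 84 = 4*(q - 7)*(q - 3)*(q + 1);  q**3 - 43*q - 42 = (q - 7)*(q + 6)*(q + 1)
Cancel the common factors (q - 7), (q + 1).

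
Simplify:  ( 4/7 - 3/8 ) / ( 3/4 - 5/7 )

11/2

Numerator: 4/7 - 3/8 = 11/56
Denominator: 3/4 - 5/7 = 1/28
Divide: (11/56) · (28) = 11/2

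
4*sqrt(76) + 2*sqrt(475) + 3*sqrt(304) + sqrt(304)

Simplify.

4*sqrt(76) = 8*sqrt(19); 2*sqrt(475) = 10*sqrt(19); 3*sqrt(304) = 12*sqrt(19); sqrt(304) = 4*sqrt(19)
Combine: (8 + 10 + 12 + 4)·sqrt(19) = 34*sqrt(19)

34*sqrt(19)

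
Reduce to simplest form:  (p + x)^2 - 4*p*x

Expand the square and combine the 4*p*x term.

(p - x)^2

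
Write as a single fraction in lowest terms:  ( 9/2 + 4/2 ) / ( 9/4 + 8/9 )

Numerator: 9/2 + 4/2 = 13/2
Denominator: 9/4 + 8/9 = 113/36
Divide: (13/2) · (36/113) = 234/113

234/113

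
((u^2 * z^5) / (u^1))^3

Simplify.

Inside the bracket: u^1 * z^5
Raise to the power 3: u^3 * z^15

u^3*z^15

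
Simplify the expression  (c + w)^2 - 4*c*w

After expansion: c^2 - 2*c*w + w^2 — a perfect-square trinomial.

(c - w)^2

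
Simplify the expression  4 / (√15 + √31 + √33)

(-24*√1705 + 52*√33 + 68*√31 + 196*√15)/1691

Group as (√15 + √33) + √31; multiply by (√15 + √33) - √31, then rationalise the remaining surd.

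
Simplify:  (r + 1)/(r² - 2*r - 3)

1/(r - 3)

Factor: r² - 2*r - 3 = (r - 3)·(r + 1)
Cancel the common factor (r + 1).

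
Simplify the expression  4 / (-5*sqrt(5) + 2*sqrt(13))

(-20*sqrt(5) - 8*sqrt(13))/73

Multiply numerator and denominator by 2*sqrt(13) + 5*sqrt(5).
Denominator becomes -73; numerator becomes 8*sqrt(13) + 20*sqrt(5).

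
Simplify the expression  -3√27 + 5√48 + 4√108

35*√3

3√27 = 9*√3; 5√48 = 20*√3; 4√108 = 24*√3
Combine: (-9 + 20 + 24)·√3 = 35*√3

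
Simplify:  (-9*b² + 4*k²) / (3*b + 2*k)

Factor (2*k)^2 - (3*b)^2 and cancel (3*b + 2*k).

-3*b + 2*k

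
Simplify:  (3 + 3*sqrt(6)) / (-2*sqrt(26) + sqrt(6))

(-12*sqrt(39) - 6*sqrt(26) - 18 - 3*sqrt(6))/98

Multiply numerator and denominator by sqrt(6) + 2*sqrt(26).
Denominator becomes -98; numerator becomes 3*sqrt(6) + 18 + 6*sqrt(26) + 12*sqrt(39).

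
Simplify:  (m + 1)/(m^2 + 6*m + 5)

1/(m + 5)

Factor: m^2 + 6*m + 5 = (m + 1)*(m + 5)
Cancel the common factor (m + 1).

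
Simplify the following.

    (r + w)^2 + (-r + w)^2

2*r^2 + 2*w^2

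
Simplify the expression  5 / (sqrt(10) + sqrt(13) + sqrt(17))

Group as (sqrt(10) + sqrt(17)) + sqrt(13); multiply by (sqrt(10) + sqrt(17)) - sqrt(13), then rationalise the remaining surd.

(-5*sqrt(2210) + 15*sqrt(17) + 35*sqrt(13) + 50*sqrt(10))/242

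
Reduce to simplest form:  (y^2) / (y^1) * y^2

y^3

Quotient: y^1
Multiply by y^2: add exponents.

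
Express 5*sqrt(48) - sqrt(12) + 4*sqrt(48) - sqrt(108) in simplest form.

28*sqrt(3)

5*sqrt(48) = 20*sqrt(3); sqrt(12) = 2*sqrt(3); 4*sqrt(48) = 16*sqrt(3); sqrt(108) = 6*sqrt(3)
Combine: (20 - 2 + 16 - 6)·sqrt(3) = 28*sqrt(3)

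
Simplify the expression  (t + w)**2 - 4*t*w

(t - w)**2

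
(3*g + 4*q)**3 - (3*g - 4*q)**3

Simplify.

216*g**2*q + 128*q**3

Only the odd-power cross terms survive.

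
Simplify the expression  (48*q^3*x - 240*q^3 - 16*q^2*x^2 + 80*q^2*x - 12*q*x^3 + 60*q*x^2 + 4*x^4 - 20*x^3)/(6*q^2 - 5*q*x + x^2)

8*q*x - 40*q + 4*x^2 - 20*x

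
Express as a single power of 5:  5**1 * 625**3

5**1 = 5**1; 625**3 = 5**12
Combine exponents: 5**13

5**13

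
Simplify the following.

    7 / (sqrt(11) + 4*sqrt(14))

(-7*sqrt(11) + 28*sqrt(14))/213

Multiply numerator and denominator by -sqrt(11) + 4*sqrt(14).
Denominator becomes 213; numerator becomes -7*sqrt(11) + 28*sqrt(14).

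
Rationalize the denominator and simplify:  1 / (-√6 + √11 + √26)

Group as (√11 + √26) - √6; multiply by (√11 + √26) + √6, then rationalise the remaining surd.

(-31*√6 - 9*√26 + 21*√11 + 4*√429)/183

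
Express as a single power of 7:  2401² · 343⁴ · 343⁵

7^35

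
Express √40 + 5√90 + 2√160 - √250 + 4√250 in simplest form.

√40 = 2*√10; 5√90 = 15*√10; 2√160 = 8*√10; √250 = 5*√10; 4√250 = 20*√10
Combine: (2 + 15 + 8 - 5 + 20)·√10 = 40*√10

40*√10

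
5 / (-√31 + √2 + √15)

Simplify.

(-35*√31 - 45*√15 - 110*√2 - 5*√930)/38

Group as (√2 + √15) - √31; multiply by (√2 + √15) + √31, then rationalise the remaining surd.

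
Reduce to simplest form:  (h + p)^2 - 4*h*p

After expansion: h^2 - 2*h*p + p^2 — a perfect-square trinomial.

(h - p)^2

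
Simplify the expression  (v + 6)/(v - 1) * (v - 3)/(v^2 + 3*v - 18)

1/(v - 1)

Factor: v^2 + 3*v - 18 = (v - 3)*(v + 6)
Cancel the common factors (v + 6), (v - 3).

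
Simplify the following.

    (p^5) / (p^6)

1/p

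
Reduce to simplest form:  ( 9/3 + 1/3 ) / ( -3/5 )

-50/9

Numerator: 9/3 + 1/3 = 10/3
Denominator: -3/5 = -3/5
Divide: (10/3) · (-5/3) = -50/9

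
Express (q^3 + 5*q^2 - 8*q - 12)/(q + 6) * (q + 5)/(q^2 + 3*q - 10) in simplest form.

q + 1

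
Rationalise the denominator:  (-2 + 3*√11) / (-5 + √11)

(-13*√11 - 23)/14

Multiply numerator and denominator by -5 - √11.
Denominator becomes 14; numerator becomes -13*√11 - 23.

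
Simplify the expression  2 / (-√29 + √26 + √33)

Group as (√26 + √33) - √29; multiply by (√26 + √33) + √29, then rationalise the remaining surd.

(-15*√29 + 11*√33 + 18*√26 + √24882)/633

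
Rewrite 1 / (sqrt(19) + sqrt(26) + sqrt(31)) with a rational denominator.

(-sqrt(15314) + 7*sqrt(31) + 12*sqrt(26) + 19*sqrt(19))/890

Group as (sqrt(19) + sqrt(31)) + sqrt(26); multiply by (sqrt(19) + sqrt(31)) - sqrt(26), then rationalise the remaining surd.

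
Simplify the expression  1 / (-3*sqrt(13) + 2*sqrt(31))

(3*sqrt(13) + 2*sqrt(31))/7

Multiply numerator and denominator by 3*sqrt(13) + 2*sqrt(31).
Denominator becomes 7; numerator becomes 3*sqrt(13) + 2*sqrt(31).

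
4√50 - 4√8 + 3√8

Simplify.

18*√2

4√50 = 20*√2; 4√8 = 8*√2; 3√8 = 6*√2
Combine: (20 - 8 + 6)·√2 = 18*√2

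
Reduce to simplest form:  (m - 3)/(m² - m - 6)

1/(m + 2)

Factor: m² - m - 6 = (m - 3)·(m + 2)
Cancel the common factor (m - 3).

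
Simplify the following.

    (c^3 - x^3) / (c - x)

c^3 - x^3 = (c - x)(c^2 + c*x + x^2).

c^2 + c*x + x^2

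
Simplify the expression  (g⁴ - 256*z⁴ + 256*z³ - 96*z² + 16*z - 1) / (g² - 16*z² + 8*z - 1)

g² + 16*z² - 8*z + 1

Difference of fourth powers: factor out (g² - (4*z - 1)²).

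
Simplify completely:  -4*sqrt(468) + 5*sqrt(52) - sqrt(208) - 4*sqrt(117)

4*sqrt(468) = 24*sqrt(13); 5*sqrt(52) = 10*sqrt(13); sqrt(208) = 4*sqrt(13); 4*sqrt(117) = 12*sqrt(13)
Combine: (-24 + 10 - 4 - 12)·sqrt(13) = -30*sqrt(13)

-30*sqrt(13)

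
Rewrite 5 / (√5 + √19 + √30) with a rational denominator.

(-25*√114 - 15*√30 + 40*√19 + 110*√5)/172

Group as (√5 + √30) + √19; multiply by (√5 + √30) - √19, then rationalise the remaining surd.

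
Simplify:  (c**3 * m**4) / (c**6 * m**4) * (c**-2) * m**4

Quotient: (c**-3)
Multiply by (c**-2) * m**4: add exponents.

m**4/c**5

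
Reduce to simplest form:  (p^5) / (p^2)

Quotient: p^3

p^3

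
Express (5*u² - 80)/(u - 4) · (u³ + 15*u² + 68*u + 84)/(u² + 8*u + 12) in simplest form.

5*u² + 55*u + 140

Factor: 5*u² - 80 = 5·(u + 4)·(u - 4);  u³ + 15*u² + 68*u + 84 = (u + 7)·(u + 6)·(u + 2);  u² + 8*u + 12 = (u + 2)·(u + 6)
Cancel the common factors (u + 6), (u + 2), (u - 4).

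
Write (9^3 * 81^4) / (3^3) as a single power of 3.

9^3 = 3^6; 81^4 = 3^16; 3^3 = 3^3
Combine exponents: 3^19

3^19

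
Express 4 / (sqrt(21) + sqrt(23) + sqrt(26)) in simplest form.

Group as (sqrt(21) + sqrt(26)) + sqrt(23); multiply by (sqrt(21) + sqrt(26)) - sqrt(23), then rationalise the remaining surd.

(-sqrt(12558) + 9*sqrt(26) + 12*sqrt(23) + 14*sqrt(21))/201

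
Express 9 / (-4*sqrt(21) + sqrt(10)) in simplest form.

(-36*sqrt(21) - 9*sqrt(10))/326

Multiply numerator and denominator by sqrt(10) + 4*sqrt(21).
Denominator becomes -326; numerator becomes 9*sqrt(10) + 36*sqrt(21).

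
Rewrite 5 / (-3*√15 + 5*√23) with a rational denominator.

(3*√15 + 5*√23)/88

Multiply numerator and denominator by 3*√15 + 5*√23.
Denominator becomes 440; numerator becomes 15*√15 + 25*√23.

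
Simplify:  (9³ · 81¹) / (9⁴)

3^2

9³ = 3^6; 81¹ = 3^4; 9⁴ = 3^8
Combine exponents: 3^2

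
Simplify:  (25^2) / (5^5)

5^(-1)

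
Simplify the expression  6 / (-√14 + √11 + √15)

(-6*√14 + 5*√15 + 9*√11 + √2310)/43

Group as (√11 + √15) - √14; multiply by (√11 + √15) + √14, then rationalise the remaining surd.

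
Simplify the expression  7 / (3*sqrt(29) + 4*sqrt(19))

Multiply numerator and denominator by -3*sqrt(29) + 4*sqrt(19).
Denominator becomes 43; numerator becomes -21*sqrt(29) + 28*sqrt(19).

(-21*sqrt(29) + 28*sqrt(19))/43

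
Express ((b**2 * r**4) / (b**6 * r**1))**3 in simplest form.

r**9/b**12

Inside the bracket: (b**-4) * r**3
Raise to the power 3: (b**-12) * r**9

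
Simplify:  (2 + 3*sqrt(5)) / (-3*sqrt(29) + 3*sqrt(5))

Multiply numerator and denominator by 3*sqrt(5) + 3*sqrt(29).
Denominator becomes -216; numerator becomes 6*sqrt(5) + 6*sqrt(29) + 45 + 9*sqrt(145).

(-3*sqrt(145) - 15 - 2*sqrt(29) - 2*sqrt(5))/72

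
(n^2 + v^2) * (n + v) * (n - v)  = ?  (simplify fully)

Pair the conjugate factors: (n+v)(n-v) = n^2 - v^2, then repeat with the next factor.

n^4 - v^4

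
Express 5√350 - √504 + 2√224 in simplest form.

5√350 = 25*√14; √504 = 6*√14; 2√224 = 8*√14
Combine: (25 - 6 + 8)·√14 = 27*√14

27*√14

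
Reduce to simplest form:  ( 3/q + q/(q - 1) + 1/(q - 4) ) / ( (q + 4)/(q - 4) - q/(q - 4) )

(q³ - 16*q + 12)/(4*q² - 4*q)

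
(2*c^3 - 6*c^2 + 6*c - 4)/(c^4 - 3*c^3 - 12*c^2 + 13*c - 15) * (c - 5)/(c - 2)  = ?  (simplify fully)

Factor: 2*c^3 - 6*c^2 + 6*c - 4 = 2*(c^2 - c + 1)*(c - 2);  c^4 - 3*c^3 - 12*c^2 + 13*c - 15 = (c - 5)*(c + 3)*(c^2 - c + 1)
Cancel the common factors (c^2 - c + 1), (c - 2), (c - 5).

2/(c + 3)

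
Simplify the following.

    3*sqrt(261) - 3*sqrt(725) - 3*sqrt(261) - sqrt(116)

-17*sqrt(29)

3*sqrt(261) = 9*sqrt(29); 3*sqrt(725) = 15*sqrt(29); 3*sqrt(261) = 9*sqrt(29); sqrt(116) = 2*sqrt(29)
Combine: (9 - 15 - 9 - 2)·sqrt(29) = -17*sqrt(29)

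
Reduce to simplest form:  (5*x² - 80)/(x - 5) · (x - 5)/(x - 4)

Factor: 5*x² - 80 = 5·(x + 4)·(x - 4)
Cancel the common factors (x - 4), (x - 5).

5*x + 20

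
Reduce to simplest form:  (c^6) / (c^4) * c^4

Quotient: c^2
Multiply by c^4: add exponents.

c^6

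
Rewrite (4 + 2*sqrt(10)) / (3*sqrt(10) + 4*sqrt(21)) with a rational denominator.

(-30 - 6*sqrt(10) + 8*sqrt(21) + 4*sqrt(210))/123

Multiply numerator and denominator by -4*sqrt(21) + 3*sqrt(10).
Denominator becomes -246; numerator becomes -8*sqrt(210) - 16*sqrt(21) + 12*sqrt(10) + 60.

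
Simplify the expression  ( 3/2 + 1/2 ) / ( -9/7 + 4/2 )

14/5

Numerator: 3/2 + 1/2 = 2
Denominator: -9/7 + 4/2 = 5/7
Divide: (2) · (7/5) = 14/5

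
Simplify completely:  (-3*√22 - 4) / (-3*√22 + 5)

Multiply numerator and denominator by 5 + 3*√22.
Denominator becomes -173; numerator becomes -218 - 27*√22.

(27*√22 + 218)/173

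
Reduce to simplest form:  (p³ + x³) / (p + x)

p^3 + x^3 = (p + x)(p² - p*x + x²).

p² - p*x + x²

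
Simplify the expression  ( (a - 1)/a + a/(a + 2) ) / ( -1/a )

(-2*a^2 - a + 2)/(a + 2)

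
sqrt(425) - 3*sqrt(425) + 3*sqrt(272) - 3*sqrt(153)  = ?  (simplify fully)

sqrt(425) = 5*sqrt(17); 3*sqrt(425) = 15*sqrt(17); 3*sqrt(272) = 12*sqrt(17); 3*sqrt(153) = 9*sqrt(17)
Combine: (5 - 15 + 12 - 9)·sqrt(17) = -7*sqrt(17)

-7*sqrt(17)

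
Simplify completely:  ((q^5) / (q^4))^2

Inside the bracket: q^1
Raise to the power 2: q^2

q^2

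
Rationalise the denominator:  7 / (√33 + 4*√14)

(-7*√33 + 28*√14)/191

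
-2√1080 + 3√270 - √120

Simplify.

-5*√30

2√1080 = 12*√30; 3√270 = 9*√30; √120 = 2*√30
Combine: (-12 + 9 - 2)·√30 = -5*√30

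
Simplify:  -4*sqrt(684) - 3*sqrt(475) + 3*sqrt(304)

4*sqrt(684) = 24*sqrt(19); 3*sqrt(475) = 15*sqrt(19); 3*sqrt(304) = 12*sqrt(19)
Combine: (-24 - 15 + 12)·sqrt(19) = -27*sqrt(19)

-27*sqrt(19)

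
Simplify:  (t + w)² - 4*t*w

Expand the square and combine the 4*t*w term.

(t - w)²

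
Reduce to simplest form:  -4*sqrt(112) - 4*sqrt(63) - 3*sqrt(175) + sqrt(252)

-37*sqrt(7)

4*sqrt(112) = 16*sqrt(7); 4*sqrt(63) = 12*sqrt(7); 3*sqrt(175) = 15*sqrt(7); sqrt(252) = 6*sqrt(7)
Combine: (-16 - 12 - 15 + 6)·sqrt(7) = -37*sqrt(7)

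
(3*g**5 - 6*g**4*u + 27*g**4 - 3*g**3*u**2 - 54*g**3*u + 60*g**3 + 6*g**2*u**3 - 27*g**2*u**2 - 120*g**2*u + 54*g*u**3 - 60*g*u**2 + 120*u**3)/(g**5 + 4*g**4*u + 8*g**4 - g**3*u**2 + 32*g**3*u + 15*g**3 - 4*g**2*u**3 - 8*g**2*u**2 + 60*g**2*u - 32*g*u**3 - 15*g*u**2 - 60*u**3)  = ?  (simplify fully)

Factor: 3*g**5 - 6*g**4*u + 27*g**4 - 3*g**3*u**2 - 54*g**3*u + 60*g**3 + 6*g**2*u**3 - 27*g**2*u**2 - 120*g**2*u + 54*g*u**3 - 60*g*u**2 + 120*u**3 = 3*(g - u)*(g + 4)*(g - 2*u)*(g + 5)*(g + u);  g**5 + 4*g**4*u + 8*g**4 - g**3*u**2 + 32*g**3*u + 15*g**3 - 4*g**2*u**3 - 8*g**2*u**2 + 60*g**2*u - 32*g*u**3 - 15*g*u**2 - 60*u**3 = (g - u)*(g + u)*(g + 4*u)*(g + 5)*(g + 3)
Cancel the common factors (g - u), (g + u), (g + 5).

(3*g**2 - 6*g*u + 12*g - 24*u)/(g**2 + 4*g*u + 3*g + 12*u)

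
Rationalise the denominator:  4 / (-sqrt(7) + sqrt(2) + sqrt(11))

(-6*sqrt(7) - 2*sqrt(11) + 16*sqrt(2) + 2*sqrt(154))/13

Group as (sqrt(2) + sqrt(11)) - sqrt(7); multiply by (sqrt(2) + sqrt(11)) + sqrt(7), then rationalise the remaining surd.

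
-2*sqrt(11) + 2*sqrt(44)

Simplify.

2*sqrt(11)

2*sqrt(11) = 2*sqrt(11); 2*sqrt(44) = 4*sqrt(11)
Combine: (-2 + 4)·sqrt(11) = 2*sqrt(11)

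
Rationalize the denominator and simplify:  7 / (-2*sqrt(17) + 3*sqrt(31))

(14*sqrt(17) + 21*sqrt(31))/211

Multiply numerator and denominator by 2*sqrt(17) + 3*sqrt(31).
Denominator becomes 211; numerator becomes 14*sqrt(17) + 21*sqrt(31).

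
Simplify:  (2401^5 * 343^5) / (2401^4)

2401^5 = 7^20; 343^5 = 7^15; 2401^4 = 7^16
Combine exponents: 7^19

7^19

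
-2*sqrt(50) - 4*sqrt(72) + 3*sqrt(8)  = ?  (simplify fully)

2*sqrt(50) = 10*sqrt(2); 4*sqrt(72) = 24*sqrt(2); 3*sqrt(8) = 6*sqrt(2)
Combine: (-10 - 24 + 6)·sqrt(2) = -28*sqrt(2)

-28*sqrt(2)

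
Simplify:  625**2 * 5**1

5**9

625**2 = 5**8; 5**1 = 5**1
Combine exponents: 5**9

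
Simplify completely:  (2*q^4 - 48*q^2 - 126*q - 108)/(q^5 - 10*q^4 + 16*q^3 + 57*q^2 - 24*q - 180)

Factor: 2*q^4 - 48*q^2 - 126*q - 108 = 2*(q - 6)*(q + 3)*(q^2 + 3*q + 3);  q^5 - 10*q^4 + 16*q^3 + 57*q^2 - 24*q - 180 = (q - 2)*(q^2 + 3*q + 3)*(q - 5)*(q - 6)
Cancel the common factors (q^2 + 3*q + 3), (q - 6).

(2*q + 6)/(q^2 - 7*q + 10)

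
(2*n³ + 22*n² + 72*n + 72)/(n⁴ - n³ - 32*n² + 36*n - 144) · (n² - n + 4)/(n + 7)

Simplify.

Factor: 2*n³ + 22*n² + 72*n + 72 = 2·(n + 3)·(n + 6)·(n + 2);  n⁴ - n³ - 32*n² + 36*n - 144 = (n + 6)·(n² - n + 4)·(n - 6)
Cancel the common factors (n² - n + 4), (n + 6).

(2*n² + 10*n + 12)/(n² + n - 42)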